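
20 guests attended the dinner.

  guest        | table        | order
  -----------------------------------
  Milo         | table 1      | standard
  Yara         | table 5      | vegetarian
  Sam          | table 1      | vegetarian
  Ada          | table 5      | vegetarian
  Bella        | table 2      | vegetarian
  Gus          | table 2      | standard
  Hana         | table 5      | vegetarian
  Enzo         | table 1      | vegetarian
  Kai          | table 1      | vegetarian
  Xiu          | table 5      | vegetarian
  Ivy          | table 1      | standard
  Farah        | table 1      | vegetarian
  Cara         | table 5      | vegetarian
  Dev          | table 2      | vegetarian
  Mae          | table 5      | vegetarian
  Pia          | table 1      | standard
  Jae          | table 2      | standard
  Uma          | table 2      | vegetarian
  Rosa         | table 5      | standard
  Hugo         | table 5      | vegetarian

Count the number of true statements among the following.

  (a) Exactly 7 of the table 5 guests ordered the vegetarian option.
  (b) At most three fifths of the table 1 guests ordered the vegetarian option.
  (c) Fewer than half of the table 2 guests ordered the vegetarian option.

(a) table 5: |A| = 8, |A ∩ B| = 7; needs |A ∩ B| = 7 — true.
(b) table 1: |A| = 7, |A ∩ B| = 4; needs |A ∩ B| / |A| ≤ 3/5 — true.
(c) table 2: |A| = 5, |A ∩ B| = 3; needs |A ∩ B| < |A ∖ B| — false.

2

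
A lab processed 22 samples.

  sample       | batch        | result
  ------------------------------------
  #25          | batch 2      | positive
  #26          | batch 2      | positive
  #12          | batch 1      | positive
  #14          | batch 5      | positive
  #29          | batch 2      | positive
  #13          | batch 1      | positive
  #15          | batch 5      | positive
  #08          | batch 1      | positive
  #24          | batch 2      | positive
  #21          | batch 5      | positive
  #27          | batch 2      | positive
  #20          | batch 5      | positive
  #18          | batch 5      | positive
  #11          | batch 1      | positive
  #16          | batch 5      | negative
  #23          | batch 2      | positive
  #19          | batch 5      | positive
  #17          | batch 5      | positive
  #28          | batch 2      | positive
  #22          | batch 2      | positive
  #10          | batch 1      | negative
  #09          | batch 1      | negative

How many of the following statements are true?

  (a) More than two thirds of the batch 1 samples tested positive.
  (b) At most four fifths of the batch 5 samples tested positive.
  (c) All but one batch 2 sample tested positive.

(a) batch 1: |A| = 6, |A ∩ B| = 4; needs |A ∩ B| / |A| > 2/3 — false.
(b) batch 5: |A| = 8, |A ∩ B| = 7; needs |A ∩ B| / |A| ≤ 4/5 — false.
(c) batch 2: |A| = 8, |A ∩ B| = 8; needs |A ∖ B| = 1 — false.

0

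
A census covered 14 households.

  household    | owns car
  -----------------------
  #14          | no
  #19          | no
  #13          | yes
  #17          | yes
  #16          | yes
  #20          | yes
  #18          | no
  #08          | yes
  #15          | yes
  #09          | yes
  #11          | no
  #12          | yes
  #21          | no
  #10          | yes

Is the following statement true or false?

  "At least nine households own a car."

True

The determiner here denotes the relation: |A ∩ B| ≥ 9.
A (the restrictor) = {#14, #19, #13, #17, #16, #20, #18, #08, #15, #09, #11, #12, #21, #10}, |A| = 14.
A ∩ B = {#13, #17, #16, #20, #08, #15, #09, #12, #10}, so |A ∩ B| = 9.
|A ∩ B| = 9, so the statement is true.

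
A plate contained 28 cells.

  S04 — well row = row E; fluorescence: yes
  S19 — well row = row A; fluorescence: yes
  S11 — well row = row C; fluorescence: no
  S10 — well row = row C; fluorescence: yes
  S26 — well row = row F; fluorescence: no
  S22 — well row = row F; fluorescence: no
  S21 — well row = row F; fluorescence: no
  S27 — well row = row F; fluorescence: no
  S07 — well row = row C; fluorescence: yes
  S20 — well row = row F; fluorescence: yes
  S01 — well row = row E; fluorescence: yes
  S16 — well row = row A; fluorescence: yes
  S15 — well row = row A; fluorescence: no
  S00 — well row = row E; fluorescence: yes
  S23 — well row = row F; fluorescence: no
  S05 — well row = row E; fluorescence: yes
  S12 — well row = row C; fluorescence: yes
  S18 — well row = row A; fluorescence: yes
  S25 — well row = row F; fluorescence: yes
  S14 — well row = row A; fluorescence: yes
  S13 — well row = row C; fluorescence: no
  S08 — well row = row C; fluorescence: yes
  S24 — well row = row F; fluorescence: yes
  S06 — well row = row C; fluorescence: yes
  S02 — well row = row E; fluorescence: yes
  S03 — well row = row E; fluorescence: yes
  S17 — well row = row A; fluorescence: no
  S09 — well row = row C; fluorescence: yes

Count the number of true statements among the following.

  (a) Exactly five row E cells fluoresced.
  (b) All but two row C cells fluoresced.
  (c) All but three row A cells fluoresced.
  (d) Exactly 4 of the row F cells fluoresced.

(a) row E: |A| = 6, |A ∩ B| = 6; needs |A ∩ B| = 5 — false.
(b) row C: |A| = 8, |A ∩ B| = 6; needs |A ∖ B| = 2 — true.
(c) row A: |A| = 6, |A ∩ B| = 4; needs |A ∖ B| = 3 — false.
(d) row F: |A| = 8, |A ∩ B| = 3; needs |A ∩ B| = 4 — false.

1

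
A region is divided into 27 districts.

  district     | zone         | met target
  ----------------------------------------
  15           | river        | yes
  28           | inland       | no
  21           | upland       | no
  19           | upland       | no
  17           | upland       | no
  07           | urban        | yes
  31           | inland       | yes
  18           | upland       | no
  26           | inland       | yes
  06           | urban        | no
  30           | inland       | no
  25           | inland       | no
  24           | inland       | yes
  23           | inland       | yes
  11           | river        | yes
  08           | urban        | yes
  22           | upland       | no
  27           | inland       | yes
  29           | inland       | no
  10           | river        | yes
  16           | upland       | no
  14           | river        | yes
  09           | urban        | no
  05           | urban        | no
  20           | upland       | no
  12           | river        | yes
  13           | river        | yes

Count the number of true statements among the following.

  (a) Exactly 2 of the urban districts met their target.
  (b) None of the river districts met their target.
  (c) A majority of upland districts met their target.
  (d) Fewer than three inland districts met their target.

1

(a) urban: |A| = 5, |A ∩ B| = 2; needs |A ∩ B| = 2 — true.
(b) river: |A| = 6, |A ∩ B| = 6; needs A ∩ B = ∅ (|A ∩ B| = 0) — false.
(c) upland: |A| = 7, |A ∩ B| = 0; needs |A ∩ B| > |A ∖ B| — false.
(d) inland: |A| = 9, |A ∩ B| = 5; needs |A ∩ B| < 3 — false.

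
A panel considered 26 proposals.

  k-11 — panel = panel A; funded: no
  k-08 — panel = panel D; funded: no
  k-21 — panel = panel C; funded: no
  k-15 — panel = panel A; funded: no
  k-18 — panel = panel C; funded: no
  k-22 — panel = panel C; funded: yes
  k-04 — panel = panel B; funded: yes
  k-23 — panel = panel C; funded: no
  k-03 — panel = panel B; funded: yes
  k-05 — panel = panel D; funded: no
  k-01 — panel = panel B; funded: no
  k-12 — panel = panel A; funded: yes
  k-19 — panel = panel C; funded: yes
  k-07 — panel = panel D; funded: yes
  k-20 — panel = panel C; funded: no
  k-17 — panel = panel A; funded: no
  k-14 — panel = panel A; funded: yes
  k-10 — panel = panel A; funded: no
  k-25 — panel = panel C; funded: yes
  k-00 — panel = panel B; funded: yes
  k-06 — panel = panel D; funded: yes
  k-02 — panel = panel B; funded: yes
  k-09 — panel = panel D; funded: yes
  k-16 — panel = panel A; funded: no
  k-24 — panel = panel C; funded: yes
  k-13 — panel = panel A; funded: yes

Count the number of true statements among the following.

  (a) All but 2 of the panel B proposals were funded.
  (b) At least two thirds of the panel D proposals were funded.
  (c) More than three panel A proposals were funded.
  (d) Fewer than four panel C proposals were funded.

(a) panel B: |A| = 5, |A ∩ B| = 4; needs |A ∖ B| = 2 — false.
(b) panel D: |A| = 5, |A ∩ B| = 3; needs |A ∩ B| / |A| ≥ 2/3 — false.
(c) panel A: |A| = 8, |A ∩ B| = 3; needs |A ∩ B| > 3 — false.
(d) panel C: |A| = 8, |A ∩ B| = 4; needs |A ∩ B| < 4 — false.

0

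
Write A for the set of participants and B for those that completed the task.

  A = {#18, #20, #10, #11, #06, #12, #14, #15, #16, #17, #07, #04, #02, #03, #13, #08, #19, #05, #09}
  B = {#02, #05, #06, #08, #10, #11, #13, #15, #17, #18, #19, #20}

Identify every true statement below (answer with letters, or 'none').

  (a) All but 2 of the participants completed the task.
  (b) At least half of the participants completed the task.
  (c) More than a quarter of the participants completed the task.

(b), (c)

|A| = 19, |A ∩ B| = 12, |A ∖ B| = 7.
(a) |A ∖ B| = 2: fails.
(b) |A ∩ B| ≥ |A ∖ B|: holds.
(c) |A ∩ B| / |A| > 1/4: holds.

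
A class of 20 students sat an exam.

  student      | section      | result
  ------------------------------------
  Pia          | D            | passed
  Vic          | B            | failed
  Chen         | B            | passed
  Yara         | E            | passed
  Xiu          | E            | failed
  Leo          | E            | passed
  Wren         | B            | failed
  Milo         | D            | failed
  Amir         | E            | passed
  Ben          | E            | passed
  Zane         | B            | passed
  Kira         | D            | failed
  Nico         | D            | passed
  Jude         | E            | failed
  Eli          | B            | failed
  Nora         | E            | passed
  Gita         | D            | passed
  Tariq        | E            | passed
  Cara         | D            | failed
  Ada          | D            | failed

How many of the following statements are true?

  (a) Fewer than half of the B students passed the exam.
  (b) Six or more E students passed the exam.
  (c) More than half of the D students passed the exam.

2

(a) B: |A| = 5, |A ∩ B| = 2; needs |A ∩ B| < |A ∖ B| — true.
(b) E: |A| = 8, |A ∩ B| = 6; needs |A ∩ B| ≥ 6 — true.
(c) D: |A| = 7, |A ∩ B| = 3; needs |A ∩ B| > |A ∖ B| — false.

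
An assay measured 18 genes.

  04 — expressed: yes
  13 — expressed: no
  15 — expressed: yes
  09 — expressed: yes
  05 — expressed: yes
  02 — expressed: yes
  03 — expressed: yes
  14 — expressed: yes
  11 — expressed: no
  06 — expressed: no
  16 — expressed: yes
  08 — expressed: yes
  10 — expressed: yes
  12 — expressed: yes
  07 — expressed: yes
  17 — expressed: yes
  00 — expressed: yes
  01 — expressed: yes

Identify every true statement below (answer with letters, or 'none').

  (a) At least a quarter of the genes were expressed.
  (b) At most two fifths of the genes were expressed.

(a)

|A| = 18, |A ∩ B| = 15, |A ∖ B| = 3.
(a) |A ∩ B| / |A| ≥ 1/4: holds.
(b) |A ∩ B| / |A| ≤ 2/5: fails.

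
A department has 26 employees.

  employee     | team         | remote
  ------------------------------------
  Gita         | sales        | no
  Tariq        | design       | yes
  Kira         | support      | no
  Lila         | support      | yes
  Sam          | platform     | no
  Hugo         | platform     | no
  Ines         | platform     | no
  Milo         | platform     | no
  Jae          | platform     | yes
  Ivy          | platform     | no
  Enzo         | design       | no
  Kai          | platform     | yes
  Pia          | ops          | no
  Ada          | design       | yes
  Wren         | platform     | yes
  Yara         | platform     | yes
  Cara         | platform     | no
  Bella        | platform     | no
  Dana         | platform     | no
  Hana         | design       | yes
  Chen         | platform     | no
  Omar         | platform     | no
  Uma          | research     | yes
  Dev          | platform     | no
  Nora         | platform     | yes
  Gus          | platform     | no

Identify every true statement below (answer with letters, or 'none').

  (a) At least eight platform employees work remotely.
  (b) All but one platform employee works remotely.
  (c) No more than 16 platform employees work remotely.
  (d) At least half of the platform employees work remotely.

|A| = 17, |A ∩ B| = 5, |A ∖ B| = 12.
(a) |A ∩ B| ≥ 8: fails.
(b) |A ∖ B| = 1: fails.
(c) |A ∩ B| ≤ 16: holds.
(d) |A ∩ B| ≥ |A ∖ B|: fails.

(c)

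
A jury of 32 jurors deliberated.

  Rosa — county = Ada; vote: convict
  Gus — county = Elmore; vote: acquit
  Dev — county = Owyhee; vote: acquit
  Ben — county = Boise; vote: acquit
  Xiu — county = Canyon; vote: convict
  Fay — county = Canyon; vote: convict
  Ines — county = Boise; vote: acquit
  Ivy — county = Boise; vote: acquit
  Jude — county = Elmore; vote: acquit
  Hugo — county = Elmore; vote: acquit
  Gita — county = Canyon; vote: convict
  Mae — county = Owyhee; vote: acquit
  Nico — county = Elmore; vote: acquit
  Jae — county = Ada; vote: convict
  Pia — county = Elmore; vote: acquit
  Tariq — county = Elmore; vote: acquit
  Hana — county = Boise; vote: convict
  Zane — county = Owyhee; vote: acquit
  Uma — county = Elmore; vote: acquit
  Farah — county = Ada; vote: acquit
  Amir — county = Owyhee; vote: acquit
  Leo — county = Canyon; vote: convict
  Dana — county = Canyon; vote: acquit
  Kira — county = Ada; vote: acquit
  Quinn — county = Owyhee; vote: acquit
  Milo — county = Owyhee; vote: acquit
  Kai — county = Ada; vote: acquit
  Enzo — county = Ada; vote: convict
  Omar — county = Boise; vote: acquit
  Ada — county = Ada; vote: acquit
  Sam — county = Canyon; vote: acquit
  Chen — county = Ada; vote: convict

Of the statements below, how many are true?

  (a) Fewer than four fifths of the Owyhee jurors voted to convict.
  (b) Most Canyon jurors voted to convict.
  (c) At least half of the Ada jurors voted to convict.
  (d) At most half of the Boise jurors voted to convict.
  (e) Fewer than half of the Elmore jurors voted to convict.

5

(a) Owyhee: |A| = 6, |A ∩ B| = 0; needs |A ∩ B| / |A| < 4/5 — true.
(b) Canyon: |A| = 6, |A ∩ B| = 4; needs |A ∩ B| > |A ∖ B| — true.
(c) Ada: |A| = 8, |A ∩ B| = 4; needs |A ∩ B| ≥ |A ∖ B| — true.
(d) Boise: |A| = 5, |A ∩ B| = 1; needs |A ∩ B| ≤ |A ∖ B| — true.
(e) Elmore: |A| = 7, |A ∩ B| = 0; needs |A ∩ B| < |A ∖ B| — true.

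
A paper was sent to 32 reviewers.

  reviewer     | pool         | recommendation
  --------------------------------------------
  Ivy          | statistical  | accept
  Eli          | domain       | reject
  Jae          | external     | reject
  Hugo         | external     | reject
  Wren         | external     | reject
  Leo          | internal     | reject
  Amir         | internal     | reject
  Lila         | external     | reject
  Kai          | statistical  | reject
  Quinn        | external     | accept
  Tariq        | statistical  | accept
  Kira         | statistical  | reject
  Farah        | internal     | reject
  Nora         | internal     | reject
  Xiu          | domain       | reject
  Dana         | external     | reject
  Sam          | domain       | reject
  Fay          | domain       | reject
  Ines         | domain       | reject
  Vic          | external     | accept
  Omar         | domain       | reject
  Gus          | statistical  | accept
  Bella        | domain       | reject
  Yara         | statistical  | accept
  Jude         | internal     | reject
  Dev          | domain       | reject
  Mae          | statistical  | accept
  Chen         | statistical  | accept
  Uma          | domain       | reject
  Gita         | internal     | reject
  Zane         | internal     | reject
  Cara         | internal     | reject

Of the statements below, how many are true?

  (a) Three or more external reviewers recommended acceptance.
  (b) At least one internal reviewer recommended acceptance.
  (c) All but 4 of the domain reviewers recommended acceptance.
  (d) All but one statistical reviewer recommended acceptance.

(a) external: |A| = 7, |A ∩ B| = 2; needs |A ∩ B| ≥ 3 — false.
(b) internal: |A| = 8, |A ∩ B| = 0; needs A ∩ B ≠ ∅ (|A ∩ B| ≥ 1) — false.
(c) domain: |A| = 9, |A ∩ B| = 0; needs |A ∖ B| = 4 — false.
(d) statistical: |A| = 8, |A ∩ B| = 6; needs |A ∖ B| = 1 — false.

0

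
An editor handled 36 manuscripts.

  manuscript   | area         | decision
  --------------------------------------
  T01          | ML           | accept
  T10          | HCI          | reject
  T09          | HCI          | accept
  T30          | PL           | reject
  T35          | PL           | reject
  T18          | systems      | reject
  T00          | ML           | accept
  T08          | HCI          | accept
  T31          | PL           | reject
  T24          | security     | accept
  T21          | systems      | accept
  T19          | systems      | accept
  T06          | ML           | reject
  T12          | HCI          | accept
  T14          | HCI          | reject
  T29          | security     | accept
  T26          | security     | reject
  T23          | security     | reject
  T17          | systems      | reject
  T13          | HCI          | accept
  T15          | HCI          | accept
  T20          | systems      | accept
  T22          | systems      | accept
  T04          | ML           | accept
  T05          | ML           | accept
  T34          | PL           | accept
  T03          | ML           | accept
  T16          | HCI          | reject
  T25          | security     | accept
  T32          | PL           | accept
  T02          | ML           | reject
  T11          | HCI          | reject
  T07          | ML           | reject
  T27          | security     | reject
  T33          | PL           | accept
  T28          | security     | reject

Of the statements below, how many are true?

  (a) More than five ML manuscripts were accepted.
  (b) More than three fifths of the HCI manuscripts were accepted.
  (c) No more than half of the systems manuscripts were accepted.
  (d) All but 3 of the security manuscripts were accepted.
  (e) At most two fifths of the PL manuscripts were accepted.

0

(a) ML: |A| = 8, |A ∩ B| = 5; needs |A ∩ B| > 5 — false.
(b) HCI: |A| = 9, |A ∩ B| = 5; needs |A ∩ B| / |A| > 3/5 — false.
(c) systems: |A| = 6, |A ∩ B| = 4; needs |A ∩ B| ≤ |A ∖ B| — false.
(d) security: |A| = 7, |A ∩ B| = 3; needs |A ∖ B| = 3 — false.
(e) PL: |A| = 6, |A ∩ B| = 3; needs |A ∩ B| / |A| ≤ 2/5 — false.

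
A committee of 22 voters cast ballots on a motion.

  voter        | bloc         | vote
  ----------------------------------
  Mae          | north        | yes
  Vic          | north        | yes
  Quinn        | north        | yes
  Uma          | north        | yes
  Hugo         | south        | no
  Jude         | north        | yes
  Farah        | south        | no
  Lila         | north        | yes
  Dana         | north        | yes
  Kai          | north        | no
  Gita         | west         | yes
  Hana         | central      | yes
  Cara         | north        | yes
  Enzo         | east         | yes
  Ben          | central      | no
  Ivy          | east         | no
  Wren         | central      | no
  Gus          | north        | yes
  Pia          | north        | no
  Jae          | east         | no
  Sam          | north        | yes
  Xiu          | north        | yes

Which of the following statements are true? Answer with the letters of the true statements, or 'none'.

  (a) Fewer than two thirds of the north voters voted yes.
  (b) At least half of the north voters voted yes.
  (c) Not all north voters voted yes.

(b), (c)

|A| = 13, |A ∩ B| = 11, |A ∖ B| = 2.
(a) |A ∩ B| / |A| < 2/3: fails.
(b) |A ∩ B| ≥ |A ∖ B|: holds.
(c) A ⊄ B (|A ∖ B| ≥ 1): holds.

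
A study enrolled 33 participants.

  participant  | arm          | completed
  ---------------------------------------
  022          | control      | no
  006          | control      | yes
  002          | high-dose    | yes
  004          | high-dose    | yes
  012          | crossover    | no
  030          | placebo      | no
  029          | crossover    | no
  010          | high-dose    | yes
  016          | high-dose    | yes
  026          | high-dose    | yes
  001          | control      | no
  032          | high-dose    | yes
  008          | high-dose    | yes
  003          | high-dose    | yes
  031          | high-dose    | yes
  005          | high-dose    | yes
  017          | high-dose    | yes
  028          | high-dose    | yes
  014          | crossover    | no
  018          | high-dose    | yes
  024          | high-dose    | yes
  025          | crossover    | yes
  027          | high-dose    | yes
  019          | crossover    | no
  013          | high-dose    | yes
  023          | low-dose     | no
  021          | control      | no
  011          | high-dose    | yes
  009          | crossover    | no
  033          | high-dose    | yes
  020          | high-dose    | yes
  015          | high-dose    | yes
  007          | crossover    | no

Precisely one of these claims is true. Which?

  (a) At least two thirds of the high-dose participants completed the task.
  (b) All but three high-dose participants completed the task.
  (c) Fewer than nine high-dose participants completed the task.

(a)

|A| = 20, |A ∩ B| = 20, |A ∖ B| = 0.
(a) requires |A ∩ B| / |A| ≥ 2/3: true.
(b) requires |A ∖ B| = 3: false.
(c) requires |A ∩ B| < 9: false.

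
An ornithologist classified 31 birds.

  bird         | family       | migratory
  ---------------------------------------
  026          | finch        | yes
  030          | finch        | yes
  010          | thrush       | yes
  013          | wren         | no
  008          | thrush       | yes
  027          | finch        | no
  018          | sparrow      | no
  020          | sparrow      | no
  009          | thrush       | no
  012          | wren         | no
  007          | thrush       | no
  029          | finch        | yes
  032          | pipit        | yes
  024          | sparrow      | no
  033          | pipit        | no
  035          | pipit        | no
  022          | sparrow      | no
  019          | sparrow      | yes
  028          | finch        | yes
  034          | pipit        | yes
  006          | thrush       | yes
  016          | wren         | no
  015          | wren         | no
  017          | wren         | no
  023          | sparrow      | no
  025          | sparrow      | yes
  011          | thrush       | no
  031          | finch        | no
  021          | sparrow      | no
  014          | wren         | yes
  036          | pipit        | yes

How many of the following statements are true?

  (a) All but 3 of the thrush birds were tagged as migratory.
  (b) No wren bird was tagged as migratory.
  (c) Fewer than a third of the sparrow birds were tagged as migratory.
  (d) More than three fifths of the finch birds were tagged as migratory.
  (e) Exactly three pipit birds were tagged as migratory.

(a) thrush: |A| = 6, |A ∩ B| = 3; needs |A ∖ B| = 3 — true.
(b) wren: |A| = 6, |A ∩ B| = 1; needs A ∩ B = ∅ (|A ∩ B| = 0) — false.
(c) sparrow: |A| = 8, |A ∩ B| = 2; needs |A ∩ B| / |A| < 1/3 — true.
(d) finch: |A| = 6, |A ∩ B| = 4; needs |A ∩ B| / |A| > 3/5 — true.
(e) pipit: |A| = 5, |A ∩ B| = 3; needs |A ∩ B| = 3 — true.

4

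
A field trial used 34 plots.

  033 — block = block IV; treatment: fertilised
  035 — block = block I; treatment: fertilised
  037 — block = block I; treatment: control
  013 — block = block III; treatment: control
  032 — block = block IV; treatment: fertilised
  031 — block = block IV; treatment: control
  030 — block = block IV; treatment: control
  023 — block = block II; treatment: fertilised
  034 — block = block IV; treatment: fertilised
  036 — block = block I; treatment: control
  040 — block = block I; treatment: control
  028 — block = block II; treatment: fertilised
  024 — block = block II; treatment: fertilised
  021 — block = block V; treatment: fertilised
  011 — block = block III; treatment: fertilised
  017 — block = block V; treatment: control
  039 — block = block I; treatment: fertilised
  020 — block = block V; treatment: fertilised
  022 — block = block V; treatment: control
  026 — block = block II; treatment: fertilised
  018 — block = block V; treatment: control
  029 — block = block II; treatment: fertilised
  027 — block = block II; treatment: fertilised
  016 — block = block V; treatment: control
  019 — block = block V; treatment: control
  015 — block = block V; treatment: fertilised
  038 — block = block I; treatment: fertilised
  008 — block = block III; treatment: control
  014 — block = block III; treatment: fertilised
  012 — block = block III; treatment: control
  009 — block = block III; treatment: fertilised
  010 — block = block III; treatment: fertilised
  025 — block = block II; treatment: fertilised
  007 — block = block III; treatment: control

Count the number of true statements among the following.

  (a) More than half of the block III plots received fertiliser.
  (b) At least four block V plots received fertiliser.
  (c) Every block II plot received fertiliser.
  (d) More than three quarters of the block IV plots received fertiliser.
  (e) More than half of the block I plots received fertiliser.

(a) block III: |A| = 8, |A ∩ B| = 4; needs |A ∩ B| > |A ∖ B| — false.
(b) block V: |A| = 8, |A ∩ B| = 3; needs |A ∩ B| ≥ 4 — false.
(c) block II: |A| = 7, |A ∩ B| = 7; needs A ⊆ B, i.e. every element of A is in B (|A ∖ B| = 0) — true.
(d) block IV: |A| = 5, |A ∩ B| = 3; needs |A ∩ B| / |A| > 3/4 — false.
(e) block I: |A| = 6, |A ∩ B| = 3; needs |A ∩ B| > |A ∖ B| — false.

1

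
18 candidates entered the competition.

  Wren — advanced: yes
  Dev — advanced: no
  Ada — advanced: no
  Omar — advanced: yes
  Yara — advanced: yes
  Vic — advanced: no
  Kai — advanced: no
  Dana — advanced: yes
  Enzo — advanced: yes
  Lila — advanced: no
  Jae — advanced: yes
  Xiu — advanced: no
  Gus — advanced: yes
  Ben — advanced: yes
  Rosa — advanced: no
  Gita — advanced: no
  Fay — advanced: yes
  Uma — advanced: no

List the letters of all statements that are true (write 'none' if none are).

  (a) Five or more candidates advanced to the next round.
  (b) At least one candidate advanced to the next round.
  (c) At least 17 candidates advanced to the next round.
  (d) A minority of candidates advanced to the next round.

|A| = 18, |A ∩ B| = 9, |A ∖ B| = 9.
(a) |A ∩ B| ≥ 5: holds.
(b) A ∩ B ≠ ∅ (|A ∩ B| ≥ 1): holds.
(c) |A ∩ B| ≥ 17: fails.
(d) |A ∩ B| < |A ∖ B|: fails.

(a), (b)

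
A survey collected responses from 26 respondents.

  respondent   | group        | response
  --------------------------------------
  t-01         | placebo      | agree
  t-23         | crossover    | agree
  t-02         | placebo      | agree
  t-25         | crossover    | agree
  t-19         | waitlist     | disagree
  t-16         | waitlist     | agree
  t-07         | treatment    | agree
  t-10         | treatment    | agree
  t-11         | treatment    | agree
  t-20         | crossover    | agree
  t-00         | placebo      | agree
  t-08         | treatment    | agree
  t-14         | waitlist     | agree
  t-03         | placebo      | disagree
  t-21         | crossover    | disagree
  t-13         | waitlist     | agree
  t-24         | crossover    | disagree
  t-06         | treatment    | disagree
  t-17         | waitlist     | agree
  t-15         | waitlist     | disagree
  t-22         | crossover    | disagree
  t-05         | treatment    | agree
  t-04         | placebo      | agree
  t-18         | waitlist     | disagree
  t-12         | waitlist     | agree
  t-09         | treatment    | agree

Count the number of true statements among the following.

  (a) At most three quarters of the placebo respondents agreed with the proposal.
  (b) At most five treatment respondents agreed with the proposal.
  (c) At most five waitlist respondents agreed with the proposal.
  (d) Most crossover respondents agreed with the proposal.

(a) placebo: |A| = 5, |A ∩ B| = 4; needs |A ∩ B| / |A| ≤ 3/4 — false.
(b) treatment: |A| = 7, |A ∩ B| = 6; needs |A ∩ B| ≤ 5 — false.
(c) waitlist: |A| = 8, |A ∩ B| = 5; needs |A ∩ B| ≤ 5 — true.
(d) crossover: |A| = 6, |A ∩ B| = 3; needs |A ∩ B| > |A ∖ B| — false.

1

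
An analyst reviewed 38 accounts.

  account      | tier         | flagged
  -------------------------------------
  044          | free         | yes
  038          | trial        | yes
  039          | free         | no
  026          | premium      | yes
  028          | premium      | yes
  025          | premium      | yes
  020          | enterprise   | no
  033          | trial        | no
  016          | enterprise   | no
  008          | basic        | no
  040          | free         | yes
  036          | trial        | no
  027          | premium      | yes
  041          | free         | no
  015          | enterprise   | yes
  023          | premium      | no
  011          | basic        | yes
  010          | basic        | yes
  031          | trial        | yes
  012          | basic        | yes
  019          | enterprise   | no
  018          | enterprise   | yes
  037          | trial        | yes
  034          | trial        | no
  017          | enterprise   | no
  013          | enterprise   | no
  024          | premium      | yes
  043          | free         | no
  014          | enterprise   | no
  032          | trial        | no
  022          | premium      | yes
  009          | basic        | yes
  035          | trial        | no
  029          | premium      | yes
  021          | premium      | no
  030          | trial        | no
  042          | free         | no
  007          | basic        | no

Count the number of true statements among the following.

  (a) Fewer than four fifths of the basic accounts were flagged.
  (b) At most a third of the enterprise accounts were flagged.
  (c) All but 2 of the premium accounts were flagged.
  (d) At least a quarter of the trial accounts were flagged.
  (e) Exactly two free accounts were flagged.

5

(a) basic: |A| = 6, |A ∩ B| = 4; needs |A ∩ B| / |A| < 4/5 — true.
(b) enterprise: |A| = 8, |A ∩ B| = 2; needs |A ∩ B| / |A| ≤ 1/3 — true.
(c) premium: |A| = 9, |A ∩ B| = 7; needs |A ∖ B| = 2 — true.
(d) trial: |A| = 9, |A ∩ B| = 3; needs |A ∩ B| / |A| ≥ 1/4 — true.
(e) free: |A| = 6, |A ∩ B| = 2; needs |A ∩ B| = 2 — true.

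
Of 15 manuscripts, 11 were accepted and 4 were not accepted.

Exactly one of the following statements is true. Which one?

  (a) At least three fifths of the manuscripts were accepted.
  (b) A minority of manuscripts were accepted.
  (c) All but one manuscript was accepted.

|A| = 15, |A ∩ B| = 11, |A ∖ B| = 4.
(a) requires |A ∩ B| / |A| ≥ 3/5: true.
(b) requires |A ∩ B| < |A ∖ B|: false.
(c) requires |A ∖ B| = 1: false.

(a)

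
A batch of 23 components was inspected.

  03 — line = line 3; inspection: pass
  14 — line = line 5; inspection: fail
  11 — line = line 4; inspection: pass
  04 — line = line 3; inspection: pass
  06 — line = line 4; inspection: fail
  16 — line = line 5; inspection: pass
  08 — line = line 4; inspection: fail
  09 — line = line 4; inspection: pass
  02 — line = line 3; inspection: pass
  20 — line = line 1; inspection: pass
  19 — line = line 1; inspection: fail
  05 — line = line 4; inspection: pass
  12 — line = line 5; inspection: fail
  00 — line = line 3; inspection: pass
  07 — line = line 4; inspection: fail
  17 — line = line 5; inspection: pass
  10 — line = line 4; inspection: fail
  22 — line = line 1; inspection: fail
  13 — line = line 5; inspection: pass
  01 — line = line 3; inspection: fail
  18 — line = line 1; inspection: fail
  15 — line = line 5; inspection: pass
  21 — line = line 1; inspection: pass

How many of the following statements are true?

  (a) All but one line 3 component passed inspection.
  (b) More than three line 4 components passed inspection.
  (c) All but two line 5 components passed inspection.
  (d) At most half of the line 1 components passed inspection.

(a) line 3: |A| = 5, |A ∩ B| = 4; needs |A ∖ B| = 1 — true.
(b) line 4: |A| = 7, |A ∩ B| = 3; needs |A ∩ B| > 3 — false.
(c) line 5: |A| = 6, |A ∩ B| = 4; needs |A ∖ B| = 2 — true.
(d) line 1: |A| = 5, |A ∩ B| = 2; needs |A ∩ B| ≤ |A ∖ B| — true.

3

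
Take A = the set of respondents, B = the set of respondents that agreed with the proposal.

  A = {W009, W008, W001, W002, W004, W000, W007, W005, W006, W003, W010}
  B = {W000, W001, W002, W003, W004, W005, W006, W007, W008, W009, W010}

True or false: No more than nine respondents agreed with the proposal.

False

The determiner here denotes the relation: |A ∩ B| ≤ 9.
A (the restrictor) = {W009, W008, W001, W002, W004, W000, W007, W005, W006, W003, W010}, |A| = 11.
A ∩ B = {W009, W008, W001, W002, W004, W000, W007, W005, W006, W003, W010}, so |A ∩ B| = 11.
|A ∩ B| = 11, so the statement is false.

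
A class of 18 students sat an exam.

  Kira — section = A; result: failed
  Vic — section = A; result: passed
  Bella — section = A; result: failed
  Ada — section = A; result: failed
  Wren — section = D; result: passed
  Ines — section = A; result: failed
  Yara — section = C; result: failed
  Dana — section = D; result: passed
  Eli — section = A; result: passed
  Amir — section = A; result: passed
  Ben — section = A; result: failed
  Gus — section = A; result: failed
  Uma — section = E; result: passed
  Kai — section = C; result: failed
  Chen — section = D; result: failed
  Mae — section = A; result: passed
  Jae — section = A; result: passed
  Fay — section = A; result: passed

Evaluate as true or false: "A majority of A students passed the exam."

False

The determiner here denotes the relation: |A ∩ B| > |A ∖ B|.
A (the restrictor) = {Kira, Vic, Bella, Ada, Ines, Eli, Amir, Ben, Gus, Mae, Jae, Fay}, |A| = 12.
A ∩ B = {Vic, Eli, Amir, Mae, Jae, Fay}, so |A ∩ B| = 6.
A ∖ B = {Kira, Bella, Ada, Ines, Ben, Gus}, so |A ∖ B| = 6.
6 = 6, so the statement is false.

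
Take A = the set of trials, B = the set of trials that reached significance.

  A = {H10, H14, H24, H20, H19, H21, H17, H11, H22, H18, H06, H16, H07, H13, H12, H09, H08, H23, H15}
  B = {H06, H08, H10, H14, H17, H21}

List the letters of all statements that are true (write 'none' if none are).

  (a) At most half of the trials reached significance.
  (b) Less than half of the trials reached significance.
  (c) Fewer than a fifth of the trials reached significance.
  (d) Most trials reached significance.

|A| = 19, |A ∩ B| = 6, |A ∖ B| = 13.
(a) |A ∩ B| ≤ |A ∖ B|: holds.
(b) |A ∩ B| < |A ∖ B|: holds.
(c) |A ∩ B| / |A| < 1/5: fails.
(d) |A ∩ B| > |A ∖ B|: fails.

(a), (b)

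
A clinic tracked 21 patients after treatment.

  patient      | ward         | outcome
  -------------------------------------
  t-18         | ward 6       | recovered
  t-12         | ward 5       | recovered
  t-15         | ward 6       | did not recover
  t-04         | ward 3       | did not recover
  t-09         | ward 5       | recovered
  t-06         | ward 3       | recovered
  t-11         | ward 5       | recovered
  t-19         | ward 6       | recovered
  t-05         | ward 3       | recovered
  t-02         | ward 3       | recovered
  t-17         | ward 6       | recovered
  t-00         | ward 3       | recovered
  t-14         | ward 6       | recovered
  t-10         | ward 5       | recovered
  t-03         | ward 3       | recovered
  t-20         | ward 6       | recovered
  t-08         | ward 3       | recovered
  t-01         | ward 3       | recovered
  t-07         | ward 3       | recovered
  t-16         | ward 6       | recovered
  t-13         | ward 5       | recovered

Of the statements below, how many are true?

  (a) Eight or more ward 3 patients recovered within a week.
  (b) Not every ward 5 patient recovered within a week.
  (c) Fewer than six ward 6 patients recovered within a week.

1

(a) ward 3: |A| = 9, |A ∩ B| = 8; needs |A ∩ B| ≥ 8 — true.
(b) ward 5: |A| = 5, |A ∩ B| = 5; needs A ⊄ B (|A ∖ B| ≥ 1) — false.
(c) ward 6: |A| = 7, |A ∩ B| = 6; needs |A ∩ B| < 6 — false.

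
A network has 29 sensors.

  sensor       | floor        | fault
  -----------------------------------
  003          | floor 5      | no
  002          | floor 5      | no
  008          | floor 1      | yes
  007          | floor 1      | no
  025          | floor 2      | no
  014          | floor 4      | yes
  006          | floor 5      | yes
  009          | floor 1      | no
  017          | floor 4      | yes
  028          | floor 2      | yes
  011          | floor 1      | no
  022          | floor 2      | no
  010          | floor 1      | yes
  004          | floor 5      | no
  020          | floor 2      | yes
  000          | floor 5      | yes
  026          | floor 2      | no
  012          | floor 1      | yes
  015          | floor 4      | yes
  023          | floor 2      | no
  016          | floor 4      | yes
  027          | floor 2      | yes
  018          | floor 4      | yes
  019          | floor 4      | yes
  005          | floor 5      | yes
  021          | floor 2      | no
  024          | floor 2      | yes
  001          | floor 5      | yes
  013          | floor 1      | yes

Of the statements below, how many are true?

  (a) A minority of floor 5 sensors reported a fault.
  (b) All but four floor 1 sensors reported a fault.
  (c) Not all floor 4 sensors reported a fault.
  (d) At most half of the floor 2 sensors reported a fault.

1

(a) floor 5: |A| = 7, |A ∩ B| = 4; needs |A ∩ B| < |A ∖ B| — false.
(b) floor 1: |A| = 7, |A ∩ B| = 4; needs |A ∖ B| = 4 — false.
(c) floor 4: |A| = 6, |A ∩ B| = 6; needs A ⊄ B (|A ∖ B| ≥ 1) — false.
(d) floor 2: |A| = 9, |A ∩ B| = 4; needs |A ∩ B| ≤ |A ∖ B| — true.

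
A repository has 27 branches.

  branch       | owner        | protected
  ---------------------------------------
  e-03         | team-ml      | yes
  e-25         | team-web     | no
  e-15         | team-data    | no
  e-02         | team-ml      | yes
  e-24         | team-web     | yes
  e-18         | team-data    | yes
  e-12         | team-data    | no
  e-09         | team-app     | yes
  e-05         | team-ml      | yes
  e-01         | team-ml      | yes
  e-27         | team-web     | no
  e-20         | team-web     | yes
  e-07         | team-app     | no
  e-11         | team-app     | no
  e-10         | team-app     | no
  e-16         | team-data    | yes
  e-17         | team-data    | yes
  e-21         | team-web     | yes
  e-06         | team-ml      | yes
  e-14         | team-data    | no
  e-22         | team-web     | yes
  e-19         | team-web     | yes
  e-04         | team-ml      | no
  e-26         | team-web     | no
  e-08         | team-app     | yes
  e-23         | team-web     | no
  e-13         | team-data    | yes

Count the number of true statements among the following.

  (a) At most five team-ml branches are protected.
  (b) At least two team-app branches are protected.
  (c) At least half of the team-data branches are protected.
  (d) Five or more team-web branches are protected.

4

(a) team-ml: |A| = 6, |A ∩ B| = 5; needs |A ∩ B| ≤ 5 — true.
(b) team-app: |A| = 5, |A ∩ B| = 2; needs |A ∩ B| ≥ 2 — true.
(c) team-data: |A| = 7, |A ∩ B| = 4; needs |A ∩ B| ≥ |A ∖ B| — true.
(d) team-web: |A| = 9, |A ∩ B| = 5; needs |A ∩ B| ≥ 5 — true.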